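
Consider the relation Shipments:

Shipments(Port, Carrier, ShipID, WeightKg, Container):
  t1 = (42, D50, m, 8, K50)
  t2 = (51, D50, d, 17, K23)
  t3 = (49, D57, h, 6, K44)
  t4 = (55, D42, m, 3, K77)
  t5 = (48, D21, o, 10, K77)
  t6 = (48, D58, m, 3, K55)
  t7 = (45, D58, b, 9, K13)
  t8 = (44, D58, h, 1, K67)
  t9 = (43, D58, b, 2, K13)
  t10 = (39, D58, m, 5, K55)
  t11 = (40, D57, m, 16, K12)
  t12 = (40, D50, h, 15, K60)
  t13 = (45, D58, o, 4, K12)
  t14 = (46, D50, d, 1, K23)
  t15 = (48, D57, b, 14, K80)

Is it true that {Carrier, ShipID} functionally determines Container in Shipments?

Yes

(Carrier=D50, ShipID=m): row 1 → Container = K50 ✓
(Carrier=D50, ShipID=d): rows 2, 14 → Container = K23, K23 ✓
(Carrier=D57, ShipID=h): row 3 → Container = K44 ✓
(Carrier=D42, ShipID=m): row 4 → Container = K77 ✓
(Carrier=D21, ShipID=o): row 5 → Container = K77 ✓
(Carrier=D58, ShipID=m): rows 6, 10 → Container = K55, K55 ✓
(Carrier=D58, ShipID=b): rows 7, 9 → Container = K13, K13 ✓
(Carrier=D58, ShipID=h): row 8 → Container = K67 ✓
(Carrier=D57, ShipID=m): row 11 → Container = K12 ✓
(Carrier=D50, ShipID=h): row 12 → Container = K60 ✓
(Carrier=D58, ShipID=o): row 13 → Container = K12 ✓
(Carrier=D57, ShipID=b): row 15 → Container = K80 ✓
Every {Carrier, ShipID} value is associated with a single Container value, so {Carrier, ShipID} -> Container holds.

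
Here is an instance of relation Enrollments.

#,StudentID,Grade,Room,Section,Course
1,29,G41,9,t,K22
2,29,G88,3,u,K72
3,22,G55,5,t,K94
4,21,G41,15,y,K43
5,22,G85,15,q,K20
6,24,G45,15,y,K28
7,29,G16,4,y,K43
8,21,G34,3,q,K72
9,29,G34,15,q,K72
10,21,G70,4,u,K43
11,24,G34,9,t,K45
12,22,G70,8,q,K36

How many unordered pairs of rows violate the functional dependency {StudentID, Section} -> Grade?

(StudentID=22, Section=q): violating pairs (5,12) — 1 pair.

1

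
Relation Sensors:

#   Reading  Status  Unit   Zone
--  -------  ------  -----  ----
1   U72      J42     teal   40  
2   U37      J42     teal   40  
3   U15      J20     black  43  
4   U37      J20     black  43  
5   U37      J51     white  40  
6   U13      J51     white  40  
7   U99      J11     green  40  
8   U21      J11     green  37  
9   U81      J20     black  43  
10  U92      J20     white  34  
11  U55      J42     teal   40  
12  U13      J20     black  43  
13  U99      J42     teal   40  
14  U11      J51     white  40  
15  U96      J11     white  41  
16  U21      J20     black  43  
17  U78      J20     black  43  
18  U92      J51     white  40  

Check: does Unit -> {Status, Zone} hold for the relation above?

Unit=teal: rows 1, 2, 11, 13 → {Status,Zone} = (J42, 40), (J42, 40), (J42, 40), (J42, 40) ✓
Unit=black: rows 3, 4, 9, 12, 16, 17 → {Status,Zone} = (J20, 43), (J20, 43), (J20, 43), (J20, 43), (J20, 43), (J20, 43) ✓
Unit=white: rows 5, 6, 10, 14, 15, 18 → {Status,Zone} takes values {(J51, 40), (J20, 34), (J11, 41)} — violation
Unit=green: rows 7, 8 → {Status,Zone} takes values {(J11, 40), (J11, 37)} — violation
Two rows agree on Unit but differ on {Status, Zone}, so Unit -> {Status, Zone} does not hold.

No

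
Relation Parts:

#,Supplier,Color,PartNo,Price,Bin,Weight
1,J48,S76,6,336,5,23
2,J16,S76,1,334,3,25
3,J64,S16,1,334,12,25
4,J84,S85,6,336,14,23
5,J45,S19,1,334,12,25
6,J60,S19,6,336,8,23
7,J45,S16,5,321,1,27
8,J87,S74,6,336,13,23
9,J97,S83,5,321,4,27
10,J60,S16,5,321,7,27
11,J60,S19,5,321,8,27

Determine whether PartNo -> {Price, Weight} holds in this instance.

PartNo=6: rows 1, 4, 6, 8 → {Price,Weight} = (336, 23), (336, 23), (336, 23), (336, 23) ✓
PartNo=1: rows 2, 3, 5 → {Price,Weight} = (334, 25), (334, 25), (334, 25) ✓
PartNo=5: rows 7, 9, 10, 11 → {Price,Weight} = (321, 27), (321, 27), (321, 27), (321, 27) ✓
Every PartNo value is associated with a single {Price, Weight} value, so PartNo -> {Price, Weight} holds.

Yes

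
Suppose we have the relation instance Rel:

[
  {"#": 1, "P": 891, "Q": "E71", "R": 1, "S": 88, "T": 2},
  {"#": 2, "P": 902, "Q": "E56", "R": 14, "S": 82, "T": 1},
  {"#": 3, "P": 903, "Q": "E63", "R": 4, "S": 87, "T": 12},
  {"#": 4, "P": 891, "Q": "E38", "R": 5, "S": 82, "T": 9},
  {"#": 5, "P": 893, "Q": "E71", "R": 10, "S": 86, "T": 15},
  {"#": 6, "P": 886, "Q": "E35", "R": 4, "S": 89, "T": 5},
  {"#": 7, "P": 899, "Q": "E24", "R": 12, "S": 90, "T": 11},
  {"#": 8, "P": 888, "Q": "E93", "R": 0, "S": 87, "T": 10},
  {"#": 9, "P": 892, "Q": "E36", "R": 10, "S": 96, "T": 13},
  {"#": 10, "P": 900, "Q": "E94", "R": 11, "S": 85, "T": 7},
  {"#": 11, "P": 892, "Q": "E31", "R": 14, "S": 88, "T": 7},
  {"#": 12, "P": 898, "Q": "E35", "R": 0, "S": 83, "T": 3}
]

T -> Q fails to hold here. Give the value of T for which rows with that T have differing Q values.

T=2: row 1 → Q = E71 ✓
T=1: row 2 → Q = E56 ✓
T=12: row 3 → Q = E63 ✓
T=9: row 4 → Q = E38 ✓
T=15: row 5 → Q = E71 ✓
T=5: row 6 → Q = E35 ✓
T=11: row 7 → Q = E24 ✓
T=10: row 8 → Q = E93 ✓
T=13: row 9 → Q = E36 ✓
T=7: rows 10, 11 → Q takes values {E94, E31} — violation
T=3: row 12 → Q = E35 ✓
The only T value with inconsistent Q is T=7.

7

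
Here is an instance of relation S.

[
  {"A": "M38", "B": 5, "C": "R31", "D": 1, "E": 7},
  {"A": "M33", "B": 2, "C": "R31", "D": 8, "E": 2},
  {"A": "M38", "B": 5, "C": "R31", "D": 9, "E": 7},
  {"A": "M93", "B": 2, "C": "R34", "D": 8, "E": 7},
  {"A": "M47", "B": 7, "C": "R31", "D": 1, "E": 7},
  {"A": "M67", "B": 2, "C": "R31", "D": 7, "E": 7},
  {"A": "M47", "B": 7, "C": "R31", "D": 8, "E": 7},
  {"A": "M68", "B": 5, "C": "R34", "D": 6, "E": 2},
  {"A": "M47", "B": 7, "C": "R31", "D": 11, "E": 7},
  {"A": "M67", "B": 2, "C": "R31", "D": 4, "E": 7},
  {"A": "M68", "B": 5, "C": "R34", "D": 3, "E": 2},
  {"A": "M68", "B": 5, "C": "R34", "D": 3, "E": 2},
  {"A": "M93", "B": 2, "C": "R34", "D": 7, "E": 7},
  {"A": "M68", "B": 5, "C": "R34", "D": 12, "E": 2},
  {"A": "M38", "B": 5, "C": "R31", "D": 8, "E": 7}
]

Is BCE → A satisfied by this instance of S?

Yes

(B=5, C=R31, E=7): 3 rows → A = M38, M38, M38 ✓
(B=2, C=R31, E=2): 1 row → A = M33 ✓
(B=2, C=R34, E=7): 2 rows → A = M93, M93 ✓
(B=7, C=R31, E=7): 3 rows → A = M47, M47, M47 ✓
(B=2, C=R31, E=7): 2 rows → A = M67, M67 ✓
(B=5, C=R34, E=2): 4 rows → A = M68, M68, M68, M68 ✓
Every BCE value is associated with a single A value, so BCE → A holds.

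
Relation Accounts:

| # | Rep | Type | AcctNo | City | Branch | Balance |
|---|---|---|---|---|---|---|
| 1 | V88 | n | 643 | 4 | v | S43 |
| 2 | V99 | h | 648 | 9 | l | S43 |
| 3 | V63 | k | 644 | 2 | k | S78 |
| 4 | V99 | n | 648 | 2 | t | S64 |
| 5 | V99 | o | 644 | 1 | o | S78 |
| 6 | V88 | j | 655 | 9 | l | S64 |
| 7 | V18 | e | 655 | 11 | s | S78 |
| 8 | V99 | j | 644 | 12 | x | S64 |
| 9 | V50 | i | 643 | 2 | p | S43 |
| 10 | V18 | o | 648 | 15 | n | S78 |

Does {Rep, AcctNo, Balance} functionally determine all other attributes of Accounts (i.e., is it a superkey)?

All 10 rows have distinct {Rep, AcctNo, Balance} values, so {Rep, AcctNo, Balance} → (all attributes) holds and {Rep, AcctNo, Balance} is a superkey.

Yes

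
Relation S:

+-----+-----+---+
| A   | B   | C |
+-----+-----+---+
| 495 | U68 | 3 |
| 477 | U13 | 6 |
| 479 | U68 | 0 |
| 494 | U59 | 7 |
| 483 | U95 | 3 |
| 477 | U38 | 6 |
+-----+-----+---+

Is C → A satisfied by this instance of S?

No

C=3: 2 rows → A takes values {495, 483} — violation
C=6: 2 rows → A = 477, 477 ✓
C=0: 1 row → A = 479 ✓
C=7: 1 row → A = 494 ✓
Two rows agree on C but differ on A, so C → A does not hold.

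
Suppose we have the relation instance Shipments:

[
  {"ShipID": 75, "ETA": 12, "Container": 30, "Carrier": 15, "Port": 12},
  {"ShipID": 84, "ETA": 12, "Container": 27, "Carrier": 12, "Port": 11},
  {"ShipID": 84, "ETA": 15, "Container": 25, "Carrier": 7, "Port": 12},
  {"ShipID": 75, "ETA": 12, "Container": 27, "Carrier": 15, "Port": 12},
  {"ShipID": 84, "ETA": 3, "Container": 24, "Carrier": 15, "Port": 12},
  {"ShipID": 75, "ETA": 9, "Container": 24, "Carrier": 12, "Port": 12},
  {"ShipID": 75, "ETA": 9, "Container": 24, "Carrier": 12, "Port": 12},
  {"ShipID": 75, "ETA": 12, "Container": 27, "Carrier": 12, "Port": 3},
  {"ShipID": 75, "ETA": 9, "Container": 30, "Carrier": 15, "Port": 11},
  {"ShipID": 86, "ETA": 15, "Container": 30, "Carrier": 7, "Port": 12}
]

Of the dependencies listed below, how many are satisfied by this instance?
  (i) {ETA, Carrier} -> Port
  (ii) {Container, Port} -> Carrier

0

(i) {ETA, Carrier} -> Port: (ETA=12, Carrier=12): 2 rows → Port takes values {11, 3} — violation — fails.
(ii) {Container, Port} -> Carrier: (Container=30, Port=12): 2 rows → Carrier takes values {15, 7} — violation; (Container=24, Port=12): 3 rows → Carrier takes values {15, 12} — violation — fails.
None of the 2 dependencies hold.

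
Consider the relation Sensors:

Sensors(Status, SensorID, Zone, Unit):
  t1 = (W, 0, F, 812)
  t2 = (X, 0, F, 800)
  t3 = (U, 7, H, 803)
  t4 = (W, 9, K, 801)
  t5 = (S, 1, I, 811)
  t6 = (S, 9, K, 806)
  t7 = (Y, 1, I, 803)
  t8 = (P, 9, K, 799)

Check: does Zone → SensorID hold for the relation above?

Yes

Zone=F: rows 1, 2 → SensorID = 0, 0 ✓
Zone=H: row 3 → SensorID = 7 ✓
Zone=K: rows 4, 6, 8 → SensorID = 9, 9, 9 ✓
Zone=I: rows 5, 7 → SensorID = 1, 1 ✓
Every Zone value is associated with a single SensorID value, so Zone → SensorID holds.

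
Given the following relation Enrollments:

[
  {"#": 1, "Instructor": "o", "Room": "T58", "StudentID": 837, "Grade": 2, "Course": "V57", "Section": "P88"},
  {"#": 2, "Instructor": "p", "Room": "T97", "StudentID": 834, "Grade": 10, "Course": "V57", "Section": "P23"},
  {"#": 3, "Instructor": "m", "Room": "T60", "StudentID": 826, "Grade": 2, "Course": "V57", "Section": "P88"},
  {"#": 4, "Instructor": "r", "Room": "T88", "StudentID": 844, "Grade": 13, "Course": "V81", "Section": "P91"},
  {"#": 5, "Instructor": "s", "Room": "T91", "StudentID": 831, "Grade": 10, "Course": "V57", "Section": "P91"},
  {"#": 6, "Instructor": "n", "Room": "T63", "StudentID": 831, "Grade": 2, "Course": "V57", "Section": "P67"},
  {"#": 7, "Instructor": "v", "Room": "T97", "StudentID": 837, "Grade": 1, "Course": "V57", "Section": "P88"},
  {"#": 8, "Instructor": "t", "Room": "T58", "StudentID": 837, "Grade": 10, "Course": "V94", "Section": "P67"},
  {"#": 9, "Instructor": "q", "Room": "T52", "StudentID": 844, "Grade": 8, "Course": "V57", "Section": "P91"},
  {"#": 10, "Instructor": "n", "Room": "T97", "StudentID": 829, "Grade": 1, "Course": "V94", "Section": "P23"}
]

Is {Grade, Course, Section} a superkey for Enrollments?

No

Rows 1 and 3 have the same {Grade, Course, Section} value (Grade=2, Course=V57, Section=P88) but are distinct tuples, so {Grade, Course, Section} does not determine every attribute — not a superkey.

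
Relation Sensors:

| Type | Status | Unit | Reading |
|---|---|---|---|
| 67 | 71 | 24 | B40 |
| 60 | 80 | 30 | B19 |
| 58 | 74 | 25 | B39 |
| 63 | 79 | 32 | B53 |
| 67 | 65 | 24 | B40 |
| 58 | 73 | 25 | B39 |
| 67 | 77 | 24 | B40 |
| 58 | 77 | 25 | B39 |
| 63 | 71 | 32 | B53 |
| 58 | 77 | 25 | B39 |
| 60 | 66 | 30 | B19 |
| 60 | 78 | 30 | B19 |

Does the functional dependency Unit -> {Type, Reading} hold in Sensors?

Unit=24: 3 rows → {Type,Reading} = (67, B40), (67, B40), (67, B40) ✓
Unit=30: 3 rows → {Type,Reading} = (60, B19), (60, B19), (60, B19) ✓
Unit=25: 4 rows → {Type,Reading} = (58, B39), (58, B39), (58, B39), (58, B39) ✓
Unit=32: 2 rows → {Type,Reading} = (63, B53), (63, B53) ✓
Every Unit value is associated with a single {Type, Reading} value, so Unit -> {Type, Reading} holds.

Yes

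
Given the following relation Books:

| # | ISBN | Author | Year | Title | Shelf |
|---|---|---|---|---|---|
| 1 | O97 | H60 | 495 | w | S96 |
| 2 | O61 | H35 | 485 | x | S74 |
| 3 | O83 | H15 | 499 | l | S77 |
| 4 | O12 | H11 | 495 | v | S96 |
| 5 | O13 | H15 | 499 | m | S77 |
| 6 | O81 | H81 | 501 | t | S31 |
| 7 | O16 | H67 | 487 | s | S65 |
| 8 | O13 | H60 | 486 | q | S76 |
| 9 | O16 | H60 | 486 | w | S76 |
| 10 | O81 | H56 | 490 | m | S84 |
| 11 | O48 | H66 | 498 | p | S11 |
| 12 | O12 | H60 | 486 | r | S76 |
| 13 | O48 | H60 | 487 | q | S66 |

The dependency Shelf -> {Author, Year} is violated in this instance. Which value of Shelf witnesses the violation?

S96

Shelf=S96: rows 1, 4 → {Author,Year} takes values {(H60, 495), (H11, 495)} — violation
Shelf=S74: row 2 → {Author,Year} = (H35, 485) ✓
Shelf=S77: rows 3, 5 → {Author,Year} = (H15, 499), (H15, 499) ✓
Shelf=S31: row 6 → {Author,Year} = (H81, 501) ✓
Shelf=S65: row 7 → {Author,Year} = (H67, 487) ✓
Shelf=S76: rows 8, 9, 12 → {Author,Year} = (H60, 486), (H60, 486), (H60, 486) ✓
Shelf=S84: row 10 → {Author,Year} = (H56, 490) ✓
Shelf=S11: row 11 → {Author,Year} = (H66, 498) ✓
Shelf=S66: row 13 → {Author,Year} = (H60, 487) ✓
The only Shelf value with inconsistent RHS is Shelf=S96.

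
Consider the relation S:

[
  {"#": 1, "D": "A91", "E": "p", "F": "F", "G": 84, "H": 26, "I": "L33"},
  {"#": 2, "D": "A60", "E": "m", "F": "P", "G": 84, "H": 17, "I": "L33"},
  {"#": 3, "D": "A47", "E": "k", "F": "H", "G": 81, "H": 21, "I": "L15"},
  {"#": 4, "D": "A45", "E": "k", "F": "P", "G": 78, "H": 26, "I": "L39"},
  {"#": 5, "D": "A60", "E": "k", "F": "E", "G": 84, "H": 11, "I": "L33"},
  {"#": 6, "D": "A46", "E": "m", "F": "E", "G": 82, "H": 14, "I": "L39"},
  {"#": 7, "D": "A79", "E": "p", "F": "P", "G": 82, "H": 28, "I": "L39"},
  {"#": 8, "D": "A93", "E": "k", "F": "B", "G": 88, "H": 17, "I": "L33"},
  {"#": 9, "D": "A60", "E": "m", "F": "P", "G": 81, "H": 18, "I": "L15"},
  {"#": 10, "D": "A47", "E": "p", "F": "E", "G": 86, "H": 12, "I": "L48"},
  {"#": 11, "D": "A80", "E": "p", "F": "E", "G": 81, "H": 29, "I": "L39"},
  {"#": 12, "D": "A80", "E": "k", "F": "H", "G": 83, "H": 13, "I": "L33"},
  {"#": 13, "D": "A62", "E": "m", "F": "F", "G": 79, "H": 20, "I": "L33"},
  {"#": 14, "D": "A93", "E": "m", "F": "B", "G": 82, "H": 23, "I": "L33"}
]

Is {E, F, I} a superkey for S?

Yes

All 14 rows have distinct {E, F, I} values, so {E, F, I} → (all attributes) holds and {E, F, I} is a superkey.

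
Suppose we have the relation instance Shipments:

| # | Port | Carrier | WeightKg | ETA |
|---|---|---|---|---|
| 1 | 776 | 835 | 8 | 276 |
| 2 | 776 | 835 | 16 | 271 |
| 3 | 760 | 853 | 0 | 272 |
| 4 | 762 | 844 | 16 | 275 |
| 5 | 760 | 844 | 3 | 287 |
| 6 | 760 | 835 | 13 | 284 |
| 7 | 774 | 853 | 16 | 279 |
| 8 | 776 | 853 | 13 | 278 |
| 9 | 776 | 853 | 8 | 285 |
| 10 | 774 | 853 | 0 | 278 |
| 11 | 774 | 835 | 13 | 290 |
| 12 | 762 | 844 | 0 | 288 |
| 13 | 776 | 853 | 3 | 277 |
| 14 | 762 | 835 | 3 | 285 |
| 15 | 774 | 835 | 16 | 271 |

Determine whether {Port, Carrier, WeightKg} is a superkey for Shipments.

Yes

All 15 rows have distinct {Port, Carrier, WeightKg} values, so {Port, Carrier, WeightKg} → (all attributes) holds and {Port, Carrier, WeightKg} is a superkey.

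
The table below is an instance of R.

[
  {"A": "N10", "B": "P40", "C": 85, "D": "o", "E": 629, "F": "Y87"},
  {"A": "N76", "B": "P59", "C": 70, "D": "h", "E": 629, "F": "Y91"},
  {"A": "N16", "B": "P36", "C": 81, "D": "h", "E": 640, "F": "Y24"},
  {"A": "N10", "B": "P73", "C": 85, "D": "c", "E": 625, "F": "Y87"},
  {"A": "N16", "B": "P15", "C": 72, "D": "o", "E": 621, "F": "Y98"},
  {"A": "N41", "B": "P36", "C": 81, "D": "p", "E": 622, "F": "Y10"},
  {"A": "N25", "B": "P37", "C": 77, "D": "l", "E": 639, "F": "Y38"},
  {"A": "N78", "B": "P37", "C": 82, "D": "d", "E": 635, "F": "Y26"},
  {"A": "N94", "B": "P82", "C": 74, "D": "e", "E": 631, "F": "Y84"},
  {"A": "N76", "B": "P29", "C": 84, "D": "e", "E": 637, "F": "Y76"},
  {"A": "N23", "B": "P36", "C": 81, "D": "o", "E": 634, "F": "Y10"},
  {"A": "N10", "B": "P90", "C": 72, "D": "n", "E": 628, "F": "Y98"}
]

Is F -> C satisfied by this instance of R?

F=Y87: 2 rows → C = 85, 85 ✓
F=Y91: 1 row → C = 70 ✓
F=Y24: 1 row → C = 81 ✓
F=Y98: 2 rows → C = 72, 72 ✓
F=Y10: 2 rows → C = 81, 81 ✓
F=Y38: 1 row → C = 77 ✓
F=Y26: 1 row → C = 82 ✓
F=Y84: 1 row → C = 74 ✓
F=Y76: 1 row → C = 84 ✓
Every F value is associated with a single C value, so F -> C holds.

Yes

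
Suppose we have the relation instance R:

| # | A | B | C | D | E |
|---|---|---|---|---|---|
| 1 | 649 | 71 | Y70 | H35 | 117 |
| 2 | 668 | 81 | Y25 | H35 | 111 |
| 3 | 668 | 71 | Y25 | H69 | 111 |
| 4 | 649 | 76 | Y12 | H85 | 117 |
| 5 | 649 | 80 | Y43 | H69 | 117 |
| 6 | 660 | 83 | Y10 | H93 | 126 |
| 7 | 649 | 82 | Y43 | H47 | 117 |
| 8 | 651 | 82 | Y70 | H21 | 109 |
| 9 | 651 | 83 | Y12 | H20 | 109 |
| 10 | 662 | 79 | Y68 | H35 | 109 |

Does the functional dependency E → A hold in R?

E=117: rows 1, 4, 5, 7 → A = 649, 649, 649, 649 ✓
E=111: rows 2, 3 → A = 668, 668 ✓
E=126: row 6 → A = 660 ✓
E=109: rows 8, 9, 10 → A takes values {651, 662} — violation
Two rows agree on E but differ on A, so E → A does not hold.

No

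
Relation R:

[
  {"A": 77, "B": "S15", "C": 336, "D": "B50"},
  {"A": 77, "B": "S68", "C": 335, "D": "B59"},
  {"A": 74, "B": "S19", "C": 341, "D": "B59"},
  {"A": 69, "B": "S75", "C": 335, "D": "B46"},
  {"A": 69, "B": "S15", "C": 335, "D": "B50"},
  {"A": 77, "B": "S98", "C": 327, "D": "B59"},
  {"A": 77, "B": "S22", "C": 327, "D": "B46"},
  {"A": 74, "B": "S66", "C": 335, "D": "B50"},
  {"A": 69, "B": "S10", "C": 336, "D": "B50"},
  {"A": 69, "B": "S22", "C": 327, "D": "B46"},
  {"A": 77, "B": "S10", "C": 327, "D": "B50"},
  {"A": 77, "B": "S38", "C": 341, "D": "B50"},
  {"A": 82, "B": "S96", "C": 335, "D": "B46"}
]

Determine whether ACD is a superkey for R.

Yes

All 13 rows have distinct ACD values, so ACD → (all attributes) holds and ACD is a superkey.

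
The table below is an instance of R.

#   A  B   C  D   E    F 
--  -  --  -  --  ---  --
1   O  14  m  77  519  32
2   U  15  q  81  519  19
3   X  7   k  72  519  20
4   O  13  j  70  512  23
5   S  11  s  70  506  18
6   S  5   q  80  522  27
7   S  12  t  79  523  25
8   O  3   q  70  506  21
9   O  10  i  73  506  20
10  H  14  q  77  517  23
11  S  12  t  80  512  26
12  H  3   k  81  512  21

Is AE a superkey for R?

No

Rows 8 and 9 have the same AE value (A=O, E=506) but are distinct tuples, so AE does not determine every attribute — not a superkey.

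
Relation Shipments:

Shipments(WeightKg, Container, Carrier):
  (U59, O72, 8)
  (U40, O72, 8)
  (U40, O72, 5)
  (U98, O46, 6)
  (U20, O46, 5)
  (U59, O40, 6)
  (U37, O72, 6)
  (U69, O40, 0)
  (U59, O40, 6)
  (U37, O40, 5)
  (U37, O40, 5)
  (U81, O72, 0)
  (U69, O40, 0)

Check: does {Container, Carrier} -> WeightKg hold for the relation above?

(Container=O72, Carrier=8): 2 rows → WeightKg takes values {U59, U40} — violation
(Container=O72, Carrier=5): 1 row → WeightKg = U40 ✓
(Container=O46, Carrier=6): 1 row → WeightKg = U98 ✓
(Container=O46, Carrier=5): 1 row → WeightKg = U20 ✓
(Container=O40, Carrier=6): 2 rows → WeightKg = U59, U59 ✓
(Container=O72, Carrier=6): 1 row → WeightKg = U37 ✓
(Container=O40, Carrier=0): 2 rows → WeightKg = U69, U69 ✓
(Container=O40, Carrier=5): 2 rows → WeightKg = U37, U37 ✓
(Container=O72, Carrier=0): 1 row → WeightKg = U81 ✓
Two rows agree on {Container, Carrier} but differ on WeightKg, so {Container, Carrier} -> WeightKg does not hold.

No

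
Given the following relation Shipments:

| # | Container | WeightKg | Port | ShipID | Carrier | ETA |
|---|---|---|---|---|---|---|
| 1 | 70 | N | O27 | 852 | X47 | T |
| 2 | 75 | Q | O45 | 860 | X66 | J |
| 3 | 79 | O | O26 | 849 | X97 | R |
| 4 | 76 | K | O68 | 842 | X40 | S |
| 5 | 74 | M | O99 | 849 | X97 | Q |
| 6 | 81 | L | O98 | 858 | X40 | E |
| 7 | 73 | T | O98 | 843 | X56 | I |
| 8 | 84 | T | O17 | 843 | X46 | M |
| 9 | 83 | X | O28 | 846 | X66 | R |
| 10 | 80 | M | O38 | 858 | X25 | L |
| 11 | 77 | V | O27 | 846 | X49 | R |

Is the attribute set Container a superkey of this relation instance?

All 11 rows have distinct Container values, so Container → (all attributes) holds and Container is a superkey.

Yes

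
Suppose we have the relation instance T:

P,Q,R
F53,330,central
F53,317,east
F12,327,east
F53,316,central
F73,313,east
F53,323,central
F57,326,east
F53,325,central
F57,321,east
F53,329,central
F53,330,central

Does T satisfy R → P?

No

R=central: 6 rows → P = F53, F53, F53, F53, F53, F53 ✓
R=east: 5 rows → P takes values {F53, F12, F73, F57} — violation
Two rows agree on R but differ on P, so R → P does not hold.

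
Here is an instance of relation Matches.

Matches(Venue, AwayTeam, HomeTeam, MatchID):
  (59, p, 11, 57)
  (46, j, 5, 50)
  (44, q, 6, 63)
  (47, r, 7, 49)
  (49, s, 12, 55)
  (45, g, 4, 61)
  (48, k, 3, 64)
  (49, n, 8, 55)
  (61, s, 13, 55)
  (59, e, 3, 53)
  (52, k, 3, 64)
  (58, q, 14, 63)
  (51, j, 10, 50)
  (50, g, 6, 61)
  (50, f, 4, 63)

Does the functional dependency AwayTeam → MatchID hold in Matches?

AwayTeam=p: 1 row → MatchID = 57 ✓
AwayTeam=j: 2 rows → MatchID = 50, 50 ✓
AwayTeam=q: 2 rows → MatchID = 63, 63 ✓
AwayTeam=r: 1 row → MatchID = 49 ✓
AwayTeam=s: 2 rows → MatchID = 55, 55 ✓
AwayTeam=g: 2 rows → MatchID = 61, 61 ✓
AwayTeam=k: 2 rows → MatchID = 64, 64 ✓
AwayTeam=n: 1 row → MatchID = 55 ✓
AwayTeam=e: 1 row → MatchID = 53 ✓
AwayTeam=f: 1 row → MatchID = 63 ✓
Every AwayTeam value is associated with a single MatchID value, so AwayTeam → MatchID holds.

Yes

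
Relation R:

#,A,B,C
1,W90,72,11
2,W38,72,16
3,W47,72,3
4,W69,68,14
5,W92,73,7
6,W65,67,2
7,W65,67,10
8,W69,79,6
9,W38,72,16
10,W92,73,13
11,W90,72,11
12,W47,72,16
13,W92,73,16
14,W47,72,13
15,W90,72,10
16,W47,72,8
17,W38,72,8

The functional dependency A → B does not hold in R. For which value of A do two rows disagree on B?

W69

A=W90: rows 1, 11, 15 → B = 72, 72, 72 ✓
A=W38: rows 2, 9, 17 → B = 72, 72, 72 ✓
A=W47: rows 3, 12, 14, 16 → B = 72, 72, 72, 72 ✓
A=W69: rows 4, 8 → B takes values {68, 79} — violation
A=W92: rows 5, 10, 13 → B = 73, 73, 73 ✓
A=W65: rows 6, 7 → B = 67, 67 ✓
The only A value with inconsistent B is A=W69.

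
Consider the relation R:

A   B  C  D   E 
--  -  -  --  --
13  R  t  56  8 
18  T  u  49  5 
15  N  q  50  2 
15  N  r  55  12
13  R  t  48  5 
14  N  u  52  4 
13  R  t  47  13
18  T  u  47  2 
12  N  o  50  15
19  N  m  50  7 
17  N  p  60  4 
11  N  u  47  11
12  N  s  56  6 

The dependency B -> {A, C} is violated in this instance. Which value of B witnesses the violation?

N

B=R: 3 rows → {A,C} = (13, t), (13, t), (13, t) ✓
B=T: 2 rows → {A,C} = (18, u), (18, u) ✓
B=N: 8 rows → {A,C} takes values {(15, q), (15, r), (14, u), (12, o), (19, m), (17, p), (11, u), (12, s)} — violation
The only B value with inconsistent RHS is B=N.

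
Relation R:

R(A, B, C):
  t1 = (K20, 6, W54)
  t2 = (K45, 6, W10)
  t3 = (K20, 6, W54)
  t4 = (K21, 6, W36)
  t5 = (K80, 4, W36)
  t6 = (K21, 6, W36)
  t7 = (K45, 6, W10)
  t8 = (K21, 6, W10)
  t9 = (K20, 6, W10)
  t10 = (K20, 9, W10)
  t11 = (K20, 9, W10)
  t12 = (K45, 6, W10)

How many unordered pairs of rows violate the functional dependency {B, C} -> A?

(B=6, C=W54): all 2 rows agree on A — 0 pairs.
(B=6, C=W10): violating pairs (2,8), (2,9), (7,8), (7,9), (8,9), (8,12), (9,12) — 7 pairs.
(B=6, C=W36): all 2 rows agree on A — 0 pairs.
(B=9, C=W10): all 2 rows agree on A — 0 pairs.

7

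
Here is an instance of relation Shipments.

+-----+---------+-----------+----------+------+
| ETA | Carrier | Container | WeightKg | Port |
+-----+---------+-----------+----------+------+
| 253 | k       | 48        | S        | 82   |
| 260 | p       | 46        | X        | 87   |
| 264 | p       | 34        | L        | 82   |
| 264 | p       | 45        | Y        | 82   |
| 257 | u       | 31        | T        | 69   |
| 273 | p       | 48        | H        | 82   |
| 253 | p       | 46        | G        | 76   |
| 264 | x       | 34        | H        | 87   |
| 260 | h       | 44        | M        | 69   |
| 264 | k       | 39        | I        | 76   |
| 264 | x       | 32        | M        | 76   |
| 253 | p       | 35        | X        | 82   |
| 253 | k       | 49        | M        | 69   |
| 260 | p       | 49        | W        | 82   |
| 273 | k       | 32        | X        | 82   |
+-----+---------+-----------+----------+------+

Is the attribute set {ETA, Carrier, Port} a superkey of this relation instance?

Two distinct rows share (ETA=264, Carrier=p, Port=82), so {ETA, Carrier, Port} does not determine every attribute — not a superkey.

No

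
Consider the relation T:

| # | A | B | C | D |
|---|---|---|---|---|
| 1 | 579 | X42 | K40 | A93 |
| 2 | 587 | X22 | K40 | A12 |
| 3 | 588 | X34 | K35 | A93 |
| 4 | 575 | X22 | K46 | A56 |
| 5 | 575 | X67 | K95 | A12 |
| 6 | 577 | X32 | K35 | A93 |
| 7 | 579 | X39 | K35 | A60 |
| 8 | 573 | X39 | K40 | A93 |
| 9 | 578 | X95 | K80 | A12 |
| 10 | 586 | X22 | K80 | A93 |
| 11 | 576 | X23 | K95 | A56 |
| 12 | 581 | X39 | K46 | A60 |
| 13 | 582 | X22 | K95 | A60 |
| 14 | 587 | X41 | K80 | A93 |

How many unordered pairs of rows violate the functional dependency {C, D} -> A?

3

(C=K40, D=A93): violating pairs (1,8) — 1 pair.
(C=K35, D=A93): violating pairs (3,6) — 1 pair.
(C=K80, D=A93): violating pairs (10,14) — 1 pair.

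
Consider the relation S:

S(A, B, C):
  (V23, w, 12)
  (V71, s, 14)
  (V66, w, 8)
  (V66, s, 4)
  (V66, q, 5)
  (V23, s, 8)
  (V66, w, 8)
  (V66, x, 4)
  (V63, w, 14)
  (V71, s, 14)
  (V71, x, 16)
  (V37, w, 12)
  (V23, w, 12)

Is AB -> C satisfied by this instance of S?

Yes

(A=V23, B=w): 2 rows → C = 12, 12 ✓
(A=V71, B=s): 2 rows → C = 14, 14 ✓
(A=V66, B=w): 2 rows → C = 8, 8 ✓
(A=V66, B=s): 1 row → C = 4 ✓
(A=V66, B=q): 1 row → C = 5 ✓
(A=V23, B=s): 1 row → C = 8 ✓
(A=V66, B=x): 1 row → C = 4 ✓
(A=V63, B=w): 1 row → C = 14 ✓
(A=V71, B=x): 1 row → C = 16 ✓
(A=V37, B=w): 1 row → C = 12 ✓
Every AB value is associated with a single C value, so AB -> C holds.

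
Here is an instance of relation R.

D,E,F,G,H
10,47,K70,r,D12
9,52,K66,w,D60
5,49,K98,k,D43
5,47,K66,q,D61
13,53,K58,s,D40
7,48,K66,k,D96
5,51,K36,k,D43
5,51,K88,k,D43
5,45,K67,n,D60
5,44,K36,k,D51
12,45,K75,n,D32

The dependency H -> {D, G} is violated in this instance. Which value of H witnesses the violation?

D60

H=D12: 1 row → {D,G} = (10, r) ✓
H=D60: 2 rows → {D,G} takes values {(9, w), (5, n)} — violation
H=D43: 3 rows → {D,G} = (5, k), (5, k), (5, k) ✓
H=D61: 1 row → {D,G} = (5, q) ✓
H=D40: 1 row → {D,G} = (13, s) ✓
H=D96: 1 row → {D,G} = (7, k) ✓
H=D51: 1 row → {D,G} = (5, k) ✓
H=D32: 1 row → {D,G} = (12, n) ✓
The only H value with inconsistent RHS is H=D60.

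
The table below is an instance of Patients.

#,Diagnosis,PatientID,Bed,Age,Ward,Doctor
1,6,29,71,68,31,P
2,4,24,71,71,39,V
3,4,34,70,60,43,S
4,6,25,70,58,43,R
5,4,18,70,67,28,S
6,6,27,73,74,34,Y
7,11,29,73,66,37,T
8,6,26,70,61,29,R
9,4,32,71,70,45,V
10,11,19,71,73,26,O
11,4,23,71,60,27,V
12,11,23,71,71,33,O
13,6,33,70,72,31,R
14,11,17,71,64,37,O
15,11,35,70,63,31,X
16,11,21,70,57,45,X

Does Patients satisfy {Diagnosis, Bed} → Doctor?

Yes

(Diagnosis=6, Bed=71): row 1 → Doctor = P ✓
(Diagnosis=4, Bed=71): rows 2, 9, 11 → Doctor = V, V, V ✓
(Diagnosis=4, Bed=70): rows 3, 5 → Doctor = S, S ✓
(Diagnosis=6, Bed=70): rows 4, 8, 13 → Doctor = R, R, R ✓
(Diagnosis=6, Bed=73): row 6 → Doctor = Y ✓
(Diagnosis=11, Bed=73): row 7 → Doctor = T ✓
(Diagnosis=11, Bed=71): rows 10, 12, 14 → Doctor = O, O, O ✓
(Diagnosis=11, Bed=70): rows 15, 16 → Doctor = X, X ✓
Every {Diagnosis, Bed} value is associated with a single Doctor value, so {Diagnosis, Bed} → Doctor holds.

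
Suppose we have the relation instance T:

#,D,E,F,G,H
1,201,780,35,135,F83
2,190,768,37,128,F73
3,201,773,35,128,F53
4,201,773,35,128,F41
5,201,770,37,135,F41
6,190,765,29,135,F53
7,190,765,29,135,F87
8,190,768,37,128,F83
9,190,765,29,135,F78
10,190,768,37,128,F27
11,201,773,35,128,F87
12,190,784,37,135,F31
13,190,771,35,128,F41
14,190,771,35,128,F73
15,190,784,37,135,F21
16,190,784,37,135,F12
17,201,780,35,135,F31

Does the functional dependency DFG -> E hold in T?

(D=201, F=35, G=135): rows 1, 17 → E = 780, 780 ✓
(D=190, F=37, G=128): rows 2, 8, 10 → E = 768, 768, 768 ✓
(D=201, F=35, G=128): rows 3, 4, 11 → E = 773, 773, 773 ✓
(D=201, F=37, G=135): row 5 → E = 770 ✓
(D=190, F=29, G=135): rows 6, 7, 9 → E = 765, 765, 765 ✓
(D=190, F=37, G=135): rows 12, 15, 16 → E = 784, 784, 784 ✓
(D=190, F=35, G=128): rows 13, 14 → E = 771, 771 ✓
Every DFG value is associated with a single E value, so DFG -> E holds.

Yes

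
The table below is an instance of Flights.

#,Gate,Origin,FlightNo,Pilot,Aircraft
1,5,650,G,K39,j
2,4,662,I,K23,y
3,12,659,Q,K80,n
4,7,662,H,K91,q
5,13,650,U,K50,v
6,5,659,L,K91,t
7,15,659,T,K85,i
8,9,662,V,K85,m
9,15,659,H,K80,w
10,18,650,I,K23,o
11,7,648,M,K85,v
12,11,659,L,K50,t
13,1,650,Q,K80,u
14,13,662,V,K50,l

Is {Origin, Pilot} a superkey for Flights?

Rows 3 and 9 have the same {Origin, Pilot} value (Origin=659, Pilot=K80) but are distinct tuples, so {Origin, Pilot} does not determine every attribute — not a superkey.

No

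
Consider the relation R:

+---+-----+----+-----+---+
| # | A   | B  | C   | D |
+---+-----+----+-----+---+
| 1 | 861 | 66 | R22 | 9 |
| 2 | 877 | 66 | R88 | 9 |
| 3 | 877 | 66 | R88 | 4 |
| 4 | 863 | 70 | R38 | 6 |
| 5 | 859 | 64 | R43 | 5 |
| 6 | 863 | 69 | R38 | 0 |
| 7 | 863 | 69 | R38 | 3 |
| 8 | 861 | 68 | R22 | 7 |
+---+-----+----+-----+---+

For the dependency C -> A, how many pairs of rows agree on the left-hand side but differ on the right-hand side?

0

C=R22: all 2 rows agree on A — 0 pairs.
C=R88: all 2 rows agree on A — 0 pairs.
C=R38: all 3 rows agree on A — 0 pairs.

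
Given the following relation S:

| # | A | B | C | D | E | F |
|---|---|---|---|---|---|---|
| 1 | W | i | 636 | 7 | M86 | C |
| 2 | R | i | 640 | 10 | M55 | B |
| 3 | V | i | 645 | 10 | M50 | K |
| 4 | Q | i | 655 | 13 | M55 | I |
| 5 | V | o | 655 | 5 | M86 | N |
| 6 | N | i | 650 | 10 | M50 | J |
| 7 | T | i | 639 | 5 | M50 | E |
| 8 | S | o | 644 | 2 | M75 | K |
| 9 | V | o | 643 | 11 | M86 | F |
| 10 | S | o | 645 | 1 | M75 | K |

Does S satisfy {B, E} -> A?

No

(B=i, E=M86): row 1 → A = W ✓
(B=i, E=M55): rows 2, 4 → A takes values {R, Q} — violation
(B=i, E=M50): rows 3, 6, 7 → A takes values {V, N, T} — violation
(B=o, E=M86): rows 5, 9 → A = V, V ✓
(B=o, E=M75): rows 8, 10 → A = S, S ✓
Two rows agree on {B, E} but differ on A, so {B, E} -> A does not hold.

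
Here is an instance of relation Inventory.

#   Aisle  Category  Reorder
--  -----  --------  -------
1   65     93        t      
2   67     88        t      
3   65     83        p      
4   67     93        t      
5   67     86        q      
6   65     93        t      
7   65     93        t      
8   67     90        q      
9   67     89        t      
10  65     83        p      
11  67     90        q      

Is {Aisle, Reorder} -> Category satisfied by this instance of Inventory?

(Aisle=65, Reorder=t): rows 1, 6, 7 → Category = 93, 93, 93 ✓
(Aisle=67, Reorder=t): rows 2, 4, 9 → Category takes values {88, 93, 89} — violation
(Aisle=65, Reorder=p): rows 3, 10 → Category = 83, 83 ✓
(Aisle=67, Reorder=q): rows 5, 8, 11 → Category takes values {86, 90} — violation
Two rows agree on {Aisle, Reorder} but differ on Category, so {Aisle, Reorder} -> Category does not hold.

No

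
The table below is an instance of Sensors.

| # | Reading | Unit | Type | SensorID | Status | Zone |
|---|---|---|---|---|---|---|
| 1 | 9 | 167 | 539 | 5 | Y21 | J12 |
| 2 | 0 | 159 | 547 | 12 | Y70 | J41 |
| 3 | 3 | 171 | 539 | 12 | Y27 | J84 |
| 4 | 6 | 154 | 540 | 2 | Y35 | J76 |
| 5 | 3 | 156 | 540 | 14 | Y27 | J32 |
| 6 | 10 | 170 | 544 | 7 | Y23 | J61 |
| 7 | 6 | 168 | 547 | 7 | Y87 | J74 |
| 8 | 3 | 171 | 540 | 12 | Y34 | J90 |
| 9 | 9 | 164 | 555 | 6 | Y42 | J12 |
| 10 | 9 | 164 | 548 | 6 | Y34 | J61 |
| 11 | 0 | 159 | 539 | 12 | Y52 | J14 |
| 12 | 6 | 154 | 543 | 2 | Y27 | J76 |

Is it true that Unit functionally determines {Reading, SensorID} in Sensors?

Unit=167: row 1 → {Reading,SensorID} = (9, 5) ✓
Unit=159: rows 2, 11 → {Reading,SensorID} = (0, 12), (0, 12) ✓
Unit=171: rows 3, 8 → {Reading,SensorID} = (3, 12), (3, 12) ✓
Unit=154: rows 4, 12 → {Reading,SensorID} = (6, 2), (6, 2) ✓
Unit=156: row 5 → {Reading,SensorID} = (3, 14) ✓
Unit=170: row 6 → {Reading,SensorID} = (10, 7) ✓
Unit=168: row 7 → {Reading,SensorID} = (6, 7) ✓
Unit=164: rows 9, 10 → {Reading,SensorID} = (9, 6), (9, 6) ✓
Every Unit value is associated with a single {Reading, SensorID} value, so Unit → {Reading, SensorID} holds.

Yes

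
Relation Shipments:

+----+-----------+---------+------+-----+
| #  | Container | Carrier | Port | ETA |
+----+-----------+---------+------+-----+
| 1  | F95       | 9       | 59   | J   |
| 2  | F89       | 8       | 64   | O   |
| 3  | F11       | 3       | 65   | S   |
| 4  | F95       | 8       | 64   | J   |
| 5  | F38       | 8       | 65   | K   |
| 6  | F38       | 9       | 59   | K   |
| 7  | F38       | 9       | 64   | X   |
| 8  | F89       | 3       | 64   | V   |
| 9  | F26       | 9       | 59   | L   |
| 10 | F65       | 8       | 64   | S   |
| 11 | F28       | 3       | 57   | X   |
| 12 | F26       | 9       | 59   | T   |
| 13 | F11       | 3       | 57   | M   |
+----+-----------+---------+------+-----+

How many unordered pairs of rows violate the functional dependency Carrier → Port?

12

Carrier=9: violating pairs (1,7), (6,7), (7,9), (7,12) — 4 pairs.
Carrier=8: violating pairs (2,5), (4,5), (5,10) — 3 pairs.
Carrier=3: violating pairs (3,8), (3,11), (3,13), (8,11), (8,13) — 5 pairs.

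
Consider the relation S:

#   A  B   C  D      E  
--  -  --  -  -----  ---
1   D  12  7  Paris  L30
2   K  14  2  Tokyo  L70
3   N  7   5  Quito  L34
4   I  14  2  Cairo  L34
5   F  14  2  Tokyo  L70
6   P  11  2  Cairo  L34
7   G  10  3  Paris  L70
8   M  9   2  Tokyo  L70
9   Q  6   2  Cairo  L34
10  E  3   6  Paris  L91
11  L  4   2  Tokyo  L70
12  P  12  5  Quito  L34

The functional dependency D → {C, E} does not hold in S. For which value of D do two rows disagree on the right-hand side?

D=Paris: rows 1, 7, 10 → {C,E} takes values {(7, L30), (3, L70), (6, L91)} — violation
D=Tokyo: rows 2, 5, 8, 11 → {C,E} = (2, L70), (2, L70), (2, L70), (2, L70) ✓
D=Quito: rows 3, 12 → {C,E} = (5, L34), (5, L34) ✓
D=Cairo: rows 4, 6, 9 → {C,E} = (2, L34), (2, L34), (2, L34) ✓
The only D value with inconsistent RHS is D=Paris.

Paris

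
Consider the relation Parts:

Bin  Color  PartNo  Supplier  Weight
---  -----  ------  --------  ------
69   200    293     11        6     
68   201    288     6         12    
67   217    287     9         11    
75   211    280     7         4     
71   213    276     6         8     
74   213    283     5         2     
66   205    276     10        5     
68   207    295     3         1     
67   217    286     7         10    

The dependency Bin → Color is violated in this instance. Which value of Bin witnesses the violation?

Bin=69: 1 row → Color = 200 ✓
Bin=68: 2 rows → Color takes values {201, 207} — violation
Bin=67: 2 rows → Color = 217, 217 ✓
Bin=75: 1 row → Color = 211 ✓
Bin=71: 1 row → Color = 213 ✓
Bin=74: 1 row → Color = 213 ✓
Bin=66: 1 row → Color = 205 ✓
The only Bin value with inconsistent Color is Bin=68.

68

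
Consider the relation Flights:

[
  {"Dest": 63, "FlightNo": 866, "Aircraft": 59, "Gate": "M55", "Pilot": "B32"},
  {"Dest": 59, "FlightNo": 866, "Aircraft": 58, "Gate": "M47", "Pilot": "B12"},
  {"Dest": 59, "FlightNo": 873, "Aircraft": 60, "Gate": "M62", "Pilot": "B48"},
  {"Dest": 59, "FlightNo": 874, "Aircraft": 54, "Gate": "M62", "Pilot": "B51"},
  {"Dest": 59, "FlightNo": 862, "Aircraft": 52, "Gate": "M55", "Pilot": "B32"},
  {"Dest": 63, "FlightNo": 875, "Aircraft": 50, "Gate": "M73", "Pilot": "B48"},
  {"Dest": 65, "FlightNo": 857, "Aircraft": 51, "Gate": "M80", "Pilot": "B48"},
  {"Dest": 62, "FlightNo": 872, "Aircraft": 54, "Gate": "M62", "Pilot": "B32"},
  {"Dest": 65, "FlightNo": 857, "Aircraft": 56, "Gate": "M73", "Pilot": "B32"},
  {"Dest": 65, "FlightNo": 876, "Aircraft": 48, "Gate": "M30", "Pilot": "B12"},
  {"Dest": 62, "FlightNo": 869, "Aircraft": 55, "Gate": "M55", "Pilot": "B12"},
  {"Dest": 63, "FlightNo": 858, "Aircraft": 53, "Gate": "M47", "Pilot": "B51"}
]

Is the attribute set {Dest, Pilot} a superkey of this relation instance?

All 12 rows have distinct {Dest, Pilot} values, so {Dest, Pilot} → (all attributes) holds and {Dest, Pilot} is a superkey.

Yes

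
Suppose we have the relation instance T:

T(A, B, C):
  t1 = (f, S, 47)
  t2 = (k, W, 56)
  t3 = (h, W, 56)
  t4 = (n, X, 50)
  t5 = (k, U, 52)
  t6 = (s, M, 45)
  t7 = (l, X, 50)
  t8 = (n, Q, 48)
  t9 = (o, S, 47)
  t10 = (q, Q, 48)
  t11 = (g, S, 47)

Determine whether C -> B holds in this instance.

Yes

C=47: rows 1, 9, 11 → B = S, S, S ✓
C=56: rows 2, 3 → B = W, W ✓
C=50: rows 4, 7 → B = X, X ✓
C=52: row 5 → B = U ✓
C=45: row 6 → B = M ✓
C=48: rows 8, 10 → B = Q, Q ✓
Every C value is associated with a single B value, so C -> B holds.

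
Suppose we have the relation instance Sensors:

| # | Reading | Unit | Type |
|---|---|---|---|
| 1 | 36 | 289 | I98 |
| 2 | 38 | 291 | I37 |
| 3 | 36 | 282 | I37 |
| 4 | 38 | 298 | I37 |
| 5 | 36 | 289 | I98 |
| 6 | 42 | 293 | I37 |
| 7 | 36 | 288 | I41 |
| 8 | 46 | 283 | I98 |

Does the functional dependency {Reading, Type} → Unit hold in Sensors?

No

(Reading=36, Type=I98): rows 1, 5 → Unit = 289, 289 ✓
(Reading=38, Type=I37): rows 2, 4 → Unit takes values {291, 298} — violation
(Reading=36, Type=I37): row 3 → Unit = 282 ✓
(Reading=42, Type=I37): row 6 → Unit = 293 ✓
(Reading=36, Type=I41): row 7 → Unit = 288 ✓
(Reading=46, Type=I98): row 8 → Unit = 283 ✓
Two rows agree on {Reading, Type} but differ on Unit, so {Reading, Type} → Unit does not hold.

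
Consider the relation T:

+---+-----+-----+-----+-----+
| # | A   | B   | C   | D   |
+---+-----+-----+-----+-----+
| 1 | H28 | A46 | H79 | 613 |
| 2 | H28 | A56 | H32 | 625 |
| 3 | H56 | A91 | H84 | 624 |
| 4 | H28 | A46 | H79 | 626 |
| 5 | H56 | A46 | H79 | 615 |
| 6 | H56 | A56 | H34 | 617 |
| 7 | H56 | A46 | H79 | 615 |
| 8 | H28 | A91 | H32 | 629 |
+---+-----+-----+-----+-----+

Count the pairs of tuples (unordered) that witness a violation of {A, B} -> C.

(A=H28, B=A46): all 2 rows agree on C — 0 pairs.
(A=H56, B=A46): all 2 rows agree on C — 0 pairs.

0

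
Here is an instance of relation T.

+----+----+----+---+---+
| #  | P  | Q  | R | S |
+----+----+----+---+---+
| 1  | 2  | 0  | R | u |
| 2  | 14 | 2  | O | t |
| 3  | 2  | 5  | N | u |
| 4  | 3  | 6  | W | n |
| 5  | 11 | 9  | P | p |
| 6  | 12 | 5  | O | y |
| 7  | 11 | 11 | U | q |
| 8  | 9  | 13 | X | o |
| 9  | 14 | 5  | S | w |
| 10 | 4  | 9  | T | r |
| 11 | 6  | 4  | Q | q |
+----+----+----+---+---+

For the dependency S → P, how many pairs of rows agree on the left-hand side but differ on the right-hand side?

S=u: all 2 rows agree on P — 0 pairs.
S=q: violating pairs (7,11) — 1 pair.

1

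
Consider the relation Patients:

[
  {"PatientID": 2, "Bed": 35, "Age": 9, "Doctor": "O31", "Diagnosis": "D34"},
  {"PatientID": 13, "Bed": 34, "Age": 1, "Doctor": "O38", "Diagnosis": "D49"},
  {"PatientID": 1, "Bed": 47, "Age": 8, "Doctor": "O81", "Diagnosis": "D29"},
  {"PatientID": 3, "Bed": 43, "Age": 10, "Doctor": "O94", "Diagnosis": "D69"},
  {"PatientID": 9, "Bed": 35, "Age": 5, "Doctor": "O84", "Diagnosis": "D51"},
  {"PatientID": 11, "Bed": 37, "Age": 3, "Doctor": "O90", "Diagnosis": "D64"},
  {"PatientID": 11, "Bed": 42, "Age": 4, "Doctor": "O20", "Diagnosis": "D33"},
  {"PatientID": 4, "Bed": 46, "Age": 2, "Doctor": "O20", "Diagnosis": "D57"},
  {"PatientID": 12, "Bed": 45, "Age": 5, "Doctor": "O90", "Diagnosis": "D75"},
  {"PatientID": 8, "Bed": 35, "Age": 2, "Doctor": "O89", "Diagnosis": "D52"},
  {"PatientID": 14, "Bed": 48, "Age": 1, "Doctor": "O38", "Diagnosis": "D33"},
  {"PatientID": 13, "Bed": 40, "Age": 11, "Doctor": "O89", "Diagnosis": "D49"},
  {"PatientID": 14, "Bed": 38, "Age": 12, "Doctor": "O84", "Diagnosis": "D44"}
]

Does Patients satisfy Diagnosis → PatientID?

No

Diagnosis=D34: 1 row → PatientID = 2 ✓
Diagnosis=D49: 2 rows → PatientID = 13, 13 ✓
Diagnosis=D29: 1 row → PatientID = 1 ✓
Diagnosis=D69: 1 row → PatientID = 3 ✓
Diagnosis=D51: 1 row → PatientID = 9 ✓
Diagnosis=D64: 1 row → PatientID = 11 ✓
Diagnosis=D33: 2 rows → PatientID takes values {11, 14} — violation
Diagnosis=D57: 1 row → PatientID = 4 ✓
Diagnosis=D75: 1 row → PatientID = 12 ✓
Diagnosis=D52: 1 row → PatientID = 8 ✓
Diagnosis=D44: 1 row → PatientID = 14 ✓
Two rows agree on Diagnosis but differ on PatientID, so Diagnosis → PatientID does not hold.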